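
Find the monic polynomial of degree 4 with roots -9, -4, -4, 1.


A monic polynomial with roots -9, -4, -4, 1 is:
p(x) = (x + 9)(x + 4)(x + 4)(x - 1)
After multiplying by (x + 9): x + 9
After multiplying by (x + 4): x^2 + 13x + 36
After multiplying by (x + 4): x^3 + 17x^2 + 88x + 144
After multiplying by (x - 1): x^4 + 16x^3 + 71x^2 + 56x - 144

x^4 + 16x^3 + 71x^2 + 56x - 144


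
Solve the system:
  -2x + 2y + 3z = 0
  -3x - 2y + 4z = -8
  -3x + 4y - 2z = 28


Using Cramer's rule. Expand each determinant along the first row.
D  = (-2)*[(-2)*(-2) - 4*4] - 2*[(-3)*(-2) - 4*(-3)] + 3*[(-3)*4 - (-2)*(-3)]
  = (-2)*(-12) - 2*(18) + 3*(-18) = -66
Dx = 0*[(-2)*(-2) - 4*4] - 2*[(-8)*(-2) - 4*28] + 3*[(-8)*4 - (-2)*28]
  = 0*(-12) - 2*(-96) + 3*(24) = 264
Dy = (-2)*[(-8)*(-2) - 4*28] - 0*[(-3)*(-2) - 4*(-3)] + 3*[(-3)*28 - (-8)*(-3)]
  = (-2)*(-96) - 0*(18) + 3*(-108) = -132
Dz = (-2)*[(-2)*28 - (-8)*4] - 2*[(-3)*28 - (-8)*(-3)] + 0*[(-3)*4 - (-2)*(-3)]
  = (-2)*(-24) - 2*(-108) + 0*(-18) = 264
x = Dx/D = 264/-66 = -4, y = Dy/D = -132/-66 = 2, z = Dz/D = 264/-66 = -4
Check eq1: (-2)(-4) + (2)(2) + (3)(-4) = 0 = 0 ✓
Check eq2: (-3)(-4) + (-2)(2) + (4)(-4) = -8 = -8 ✓
Check eq3: (-3)(-4) + (4)(2) + (-2)(-4) = 28 = 28 ✓

x = -4, y = 2, z = -4


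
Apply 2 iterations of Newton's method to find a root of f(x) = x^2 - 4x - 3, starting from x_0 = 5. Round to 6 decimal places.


Newton's method: x_(n+1) = x_n - f(x_n)/f'(x_n)
f(x) = x^2 - 4x - 3
f'(x) = 2x - 4

Iteration 1:
  f(5.000000) = 2.000000
  f'(5.000000) = 6.000000
  x_1 = 5.000000 - (2.000000)/(6.000000) = 4.666667

Iteration 2:
  f(4.666667) = 0.111111
  f'(4.666667) = 5.333333
  x_2 = 4.666667 - (0.111111)/(5.333333) = 4.645833

x_2 = 4.645833


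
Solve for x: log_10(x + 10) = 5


Convert to exponential form: x + 10 = 10^5 = 100000
x = 100000 - 10 = 99990
Check: log_10(99990 + 10) = log_10(100000) = log_10(100000) = 5 ✓

x = 99990


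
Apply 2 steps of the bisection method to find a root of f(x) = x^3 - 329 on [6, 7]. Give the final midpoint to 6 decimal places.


f(x) = x^3 - 329
f(6) = -113 < 0
f(7) = 14 > 0

Step 1: midpoint = (6.000000 + 7.000000)/2 = 6.500000
  f(6.500000) = -54.375000
  f(mid) < 0, so root is in [6.500000, 7.000000]

Step 2: midpoint = (6.500000 + 7.000000)/2 = 6.750000
  f(6.750000) = -21.453125
  f(mid) < 0, so root is in [6.750000, 7.000000]

midpoint = 6.750000


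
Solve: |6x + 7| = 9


An absolute value equation |expr| = 9 gives two cases:
Case 1: 6x + 7 = 9
  6x = 2, so x = 1/3
Case 2: 6x + 7 = -9
  6x = -16, so x = -8/3

x = -8/3, x = 1/3


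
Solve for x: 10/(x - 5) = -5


Multiply both sides by (x - 5): 10 = -5(x - 5)
Distribute: 10 = -5x + 25
-5x = 10 - 25 = -15
x = 3

x = 3


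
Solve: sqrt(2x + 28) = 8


Square both sides: 2x + 28 = 8^2 = 64
2x = 64 - 28 = 36
x = 18
Check: sqrt(2*18 + 28) = sqrt(64) = 8 ✓

x = 18


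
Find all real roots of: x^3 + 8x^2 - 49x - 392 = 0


Let p(x) = x^3 + 8x^2 - 49x - 392. By the rational root theorem (leading coefficient 1), any rational root is an integer divisor of 392: try ±1, ±2, ... in turn.
Test x = 1: value = -432 ≠ 0.
Test x = -1: value = -336 ≠ 0.
Test x = 2: value = -450 ≠ 0.
Test x = -2: value = -270 ≠ 0.
Test x = 4: value = -396 ≠ 0.
Test x = -4: value = -132 ≠ 0.
Test x = 7: value = 0 ✓, so (x - 7) is a factor.
Synthetic division by (x - 7): bring down 1; 1(7) + 8 = 15; 15(7) - 49 = 56; 56(7) - 392 = 0 → quotient x^2 + 15x + 56, remainder 0.
Solve the quadratic x^2 + 15x + 56 = 0: discriminant = 15^2 - 4(1)(56) = 225 - 224 = 1.
sqrt(1) = 1, so x = (-15 ± 1)/2: x = -7 or x = -8.

x = -8, x = -7, x = 7


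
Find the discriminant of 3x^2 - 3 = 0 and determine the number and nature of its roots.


For ax^2 + bx + c = 0, discriminant D = b^2 - 4ac
Here a = 3, b = 0, c = -3
D = (0)^2 - 4(3)(-3) = 0 + 36 = 36

D = 36 > 0 and is a perfect square (sqrt = 6)
The equation has 2 distinct real rational roots.

Discriminant = 36, 2 distinct real rational roots


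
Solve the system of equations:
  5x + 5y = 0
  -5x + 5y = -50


Using Cramer's rule:
Determinant D = (5)(5) - (-5)(5) = 25 + 25 = 50
Dx = (0)(5) - (-50)(5) = 0 + 250 = 250
Dy = (5)(-50) - (-5)(0) = -250 - 0 = -250
x = Dx/D = 250/50 = 5
y = Dy/D = -250/50 = -5

x = 5, y = -5


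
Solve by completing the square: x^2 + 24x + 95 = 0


Start: x^2 + 24x + 95 = 0
Move constant: x^2 + 24x = -95
Half of 24 is 12, squared is 144
Add 144 to both sides: x^2 + 24x + 144 = 49
(x + 12)^2 = 49
x + 12 = ±7
x = -12 + 7 = -5 or x = -12 - 7 = -19

x = -19, x = -5


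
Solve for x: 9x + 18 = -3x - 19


Starting with: 9x + 18 = -3x - 19
Move all x terms to left: (9 + 3)x = -19 - 18
Simplify: 12x = -37
Divide both sides by 12: x = -37/12

x = -37/12


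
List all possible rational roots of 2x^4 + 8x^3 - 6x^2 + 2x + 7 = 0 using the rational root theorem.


Rational root theorem: possible roots are ±p/q where:
  p divides the constant term (7): p ∈ {1, 7}
  q divides the leading coefficient (2): q ∈ {1, 2}

All possible rational roots: -7, -7/2, -1, -1/2, 1/2, 1, 7/2, 7

-7, -7/2, -1, -1/2, 1/2, 1, 7/2, 7


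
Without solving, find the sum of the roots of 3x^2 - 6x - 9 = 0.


By Vieta's formulas for ax^2 + bx + c = 0:
  Sum of roots = -b/a
  Product of roots = c/a

Here a = 3, b = -6, c = -9
Sum = -(-6)/3 = 2
Product = -9/3 = -3

Sum = 2


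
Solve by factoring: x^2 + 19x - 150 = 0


We need two numbers that multiply to -150 and add to 19.
Those numbers are -6 and 25 (since (-6) * 25 = -150 and (-6) + 25 = 19).
So x^2 + 19x - 150 = (x - 6)(x + 25) = 0
Setting each factor to zero: x = 6 or x = -25

x = -25, x = 6


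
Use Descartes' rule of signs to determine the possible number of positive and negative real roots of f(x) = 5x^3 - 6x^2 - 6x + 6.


Descartes' rule of signs:

For positive roots, count sign changes in f(x) = 5x^3 - 6x^2 - 6x + 6:
Signs of coefficients: +, -, -, +
Number of sign changes: 2
Possible positive real roots: 2, 0

For negative roots, examine f(-x) = -5x^3 - 6x^2 + 6x + 6:
Signs of coefficients: -, -, +, +
Number of sign changes: 1
Possible negative real roots: 1

Positive roots: 2 or 0; Negative roots: 1


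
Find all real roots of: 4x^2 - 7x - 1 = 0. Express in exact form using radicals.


Using the quadratic formula: x = (-b ± sqrt(b^2 - 4ac)) / (2a)
Here a = 4, b = -7, c = -1
Discriminant = b^2 - 4ac = (-7)^2 - 4(4)(-1) = 49 + 16 = 65
Since discriminant = 65 > 0, there are two real roots.
x = (7 ± sqrt(65)) / 8
Numerically: x ≈ 1.8828 or x ≈ -0.1328

x = (7 + sqrt(65)) / 8 or x = (7 - sqrt(65)) / 8


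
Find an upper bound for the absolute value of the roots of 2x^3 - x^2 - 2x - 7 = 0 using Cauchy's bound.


Cauchy's bound: all roots r satisfy |r| <= 1 + max(|a_i/a_n|) for i = 0,...,n-1
where a_n is the leading coefficient.

Coefficients: [2, -1, -2, -7]
Leading coefficient a_n = 2
Ratios |a_i/a_n|: 1/2, 1, 7/2
Maximum ratio: 7/2
Cauchy's bound: |r| <= 1 + 7/2 = 9/2

Upper bound = 9/2


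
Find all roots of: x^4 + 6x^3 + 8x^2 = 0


The lowest-degree term is x^2, so x = 0 is a root with multiplicity 2. Factor out x^2:
  x^2 + 6x + 8 = 0
Solve the quadratic x^2 + 6x + 8 = 0: discriminant = 6^2 - 4(1)(8) = 36 - 32 = 4.
sqrt(4) = 2, so x = (-6 ± 2)/2: x = -2 or x = -4.
Collecting all roots found:

x = -4, x = -2, x = 0 (multiplicity 2)


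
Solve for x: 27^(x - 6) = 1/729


Express both sides with the same base.
1/729 = 27^(-2)
Since the bases match, equate exponents: x - 6 = -2
So x = -2 - (-6) = 4

x = 4


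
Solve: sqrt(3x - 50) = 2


Square both sides: 3x - 50 = 2^2 = 4
3x = 4 + 50 = 54
x = 18
Check: sqrt(3*18 - 50) = sqrt(4) = 2 ✓

x = 18


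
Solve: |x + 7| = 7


An absolute value equation |expr| = 7 gives two cases:
Case 1: x + 7 = 7
  x = 0, so x = 0
Case 2: x + 7 = -7
  x = -14, so x = -14

x = -14, x = 0


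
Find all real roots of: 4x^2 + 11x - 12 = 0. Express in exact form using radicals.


Using the quadratic formula: x = (-b ± sqrt(b^2 - 4ac)) / (2a)
Here a = 4, b = 11, c = -12
Discriminant = b^2 - 4ac = 11^2 - 4(4)(-12) = 121 + 192 = 313
Since discriminant = 313 > 0, there are two real roots.
x = (-11 ± sqrt(313)) / 8
Numerically: x ≈ 0.8365 or x ≈ -3.5865

x = (-11 + sqrt(313)) / 8 or x = (-11 - sqrt(313)) / 8


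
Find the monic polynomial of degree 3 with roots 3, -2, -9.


A monic polynomial with roots 3, -2, -9 is:
p(x) = (x - 3)(x + 2)(x + 9)
After multiplying by (x - 3): x - 3
After multiplying by (x + 2): x^2 - x - 6
After multiplying by (x + 9): x^3 + 8x^2 - 15x - 54

x^3 + 8x^2 - 15x - 54


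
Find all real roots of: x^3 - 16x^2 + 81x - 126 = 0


Let p(x) = x^3 - 16x^2 + 81x - 126. By the rational root theorem (leading coefficient 1), any rational root is an integer divisor of 126: try ±1, ±2, ... in turn.
Test x = 1: value = -60 ≠ 0.
Test x = -1: value = -224 ≠ 0.
Test x = 2: value = -20 ≠ 0.
Test x = -2: value = -360 ≠ 0.
Test x = 3: value = 0 ✓, so (x - 3) is a factor.
Synthetic division by (x - 3): bring down 1; 1(3) - 16 = -13; (-13)(3) + 81 = 42; 42(3) - 126 = 0 → quotient x^2 - 13x + 42, remainder 0.
Solve the quadratic x^2 - 13x + 42 = 0: discriminant = (-13)^2 - 4(1)(42) = 169 - 168 = 1.
sqrt(1) = 1, so x = (13 ± 1)/2: x = 7 or x = 6.

x = 3, x = 6, x = 7


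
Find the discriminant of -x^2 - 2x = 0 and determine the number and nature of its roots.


For ax^2 + bx + c = 0, discriminant D = b^2 - 4ac
Here a = -1, b = -2, c = 0
D = (-2)^2 - 4(-1)(0) = 4 - 0 = 4

D = 4 > 0 and is a perfect square (sqrt = 2)
The equation has 2 distinct real rational roots.

Discriminant = 4, 2 distinct real rational roots


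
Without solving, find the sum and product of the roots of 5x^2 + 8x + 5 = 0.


By Vieta's formulas for ax^2 + bx + c = 0:
  Sum of roots = -b/a
  Product of roots = c/a

Here a = 5, b = 8, c = 5
Sum = -(8)/5 = -8/5
Product = 5/5 = 1

Sum = -8/5, Product = 1


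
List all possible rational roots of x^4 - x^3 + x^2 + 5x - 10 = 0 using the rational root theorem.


Rational root theorem: possible roots are ±p/q where:
  p divides the constant term (-10): p ∈ {1, 2, 5, 10}
  q divides the leading coefficient (1): q ∈ {1}

All possible rational roots: -10, -5, -2, -1, 1, 2, 5, 10

-10, -5, -2, -1, 1, 2, 5, 10


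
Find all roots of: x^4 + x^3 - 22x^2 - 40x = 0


The constant term is 0, so x = 0 is a root. Factor out x:
  x^3 + x^2 - 22x - 40 = 0
Let p(x) = x^3 + x^2 - 22x - 40. By the rational root theorem (leading coefficient 1), any rational root is an integer divisor of 40: try ±1, ±2, ... in turn.
Test x = 1: value = -60 ≠ 0.
Test x = -1: value = -18 ≠ 0.
Test x = 2: value = -72 ≠ 0.
Test x = -2: value = 0 ✓, so (x + 2) is a factor.
Synthetic division by (x + 2): bring down 1; 1(-2) + 1 = -1; (-1)(-2) - 22 = -20; (-20)(-2) - 40 = 0 → quotient x^2 - x - 20, remainder 0.
Solve the quadratic x^2 - x - 20 = 0: discriminant = (-1)^2 - 4(1)(-20) = 1 + 80 = 81.
sqrt(81) = 9, so x = (1 ± 9)/2: x = 5 or x = -4.
Collecting all roots found:

x = -4, x = -2, x = 0, x = 5


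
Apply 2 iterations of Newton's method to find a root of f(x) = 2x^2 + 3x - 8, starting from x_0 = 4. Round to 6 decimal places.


Newton's method: x_(n+1) = x_n - f(x_n)/f'(x_n)
f(x) = 2x^2 + 3x - 8
f'(x) = 4x + 3

Iteration 1:
  f(4.000000) = 36.000000
  f'(4.000000) = 19.000000
  x_1 = 4.000000 - (36.000000)/(19.000000) = 2.105263

Iteration 2:
  f(2.105263) = 7.180055
  f'(2.105263) = 11.421053
  x_2 = 2.105263 - (7.180055)/(11.421053) = 1.476595

x_2 = 1.476595


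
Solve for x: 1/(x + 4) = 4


Multiply both sides by (x + 4): 1 = 4(x + 4)
Distribute: 1 = 4x + 16
4x = 1 - 16 = -15
x = -15/4

x = -15/4


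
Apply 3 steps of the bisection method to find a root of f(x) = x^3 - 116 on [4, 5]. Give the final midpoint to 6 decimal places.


f(x) = x^3 - 116
f(4) = -52 < 0
f(5) = 9 > 0

Step 1: midpoint = (4.000000 + 5.000000)/2 = 4.500000
  f(4.500000) = -24.875000
  f(mid) < 0, so root is in [4.500000, 5.000000]

Step 2: midpoint = (4.500000 + 5.000000)/2 = 4.750000
  f(4.750000) = -8.828125
  f(mid) < 0, so root is in [4.750000, 5.000000]

Step 3: midpoint = (4.750000 + 5.000000)/2 = 4.875000
  f(4.875000) = -0.142578
  f(mid) < 0, so root is in [4.875000, 5.000000]

midpoint = 4.875000


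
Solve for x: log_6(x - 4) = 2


Convert to exponential form: x - 4 = 6^2 = 36
x = 36 + 4 = 40
Check: log_6(40 - 4) = log_6(36) = log_6(36) = 2 ✓

x = 40


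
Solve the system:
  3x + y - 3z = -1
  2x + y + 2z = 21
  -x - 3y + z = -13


Using Cramer's rule. Expand each determinant along the first row.
D  = 3*[1*1 - 2*(-3)] - 1*[2*1 - 2*(-1)] + (-3)*[2*(-3) - 1*(-1)]
  = 3*(7) - 1*(4) + (-3)*(-5) = 32
Dx = (-1)*[1*1 - 2*(-3)] - 1*[21*1 - 2*(-13)] + (-3)*[21*(-3) - 1*(-13)]
  = (-1)*(7) - 1*(47) + (-3)*(-50) = 96
Dy = 3*[21*1 - 2*(-13)] - (-1)*[2*1 - 2*(-1)] + (-3)*[2*(-13) - 21*(-1)]
  = 3*(47) - (-1)*(4) + (-3)*(-5) = 160
Dz = 3*[1*(-13) - 21*(-3)] - 1*[2*(-13) - 21*(-1)] + (-1)*[2*(-3) - 1*(-1)]
  = 3*(50) - 1*(-5) + (-1)*(-5) = 160
x = Dx/D = 96/32 = 3, y = Dy/D = 160/32 = 5, z = Dz/D = 160/32 = 5
Check eq1: (3)(3) + (1)(5) + (-3)(5) = -1 = -1 ✓
Check eq2: (2)(3) + (1)(5) + (2)(5) = 21 = 21 ✓
Check eq3: (-1)(3) + (-3)(5) + (1)(5) = -13 = -13 ✓

x = 3, y = 5, z = 5


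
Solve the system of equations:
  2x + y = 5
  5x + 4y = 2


Using Cramer's rule:
Determinant D = (2)(4) - (5)(1) = 8 - 5 = 3
Dx = (5)(4) - (2)(1) = 20 - 2 = 18
Dy = (2)(2) - (5)(5) = 4 - 25 = -21
x = Dx/D = 18/3 = 6
y = Dy/D = -21/3 = -7

x = 6, y = -7


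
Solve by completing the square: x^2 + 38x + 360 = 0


Start: x^2 + 38x + 360 = 0
Move constant: x^2 + 38x = -360
Half of 38 is 19, squared is 361
Add 361 to both sides: x^2 + 38x + 361 = 1
(x + 19)^2 = 1
x + 19 = ±1
x = -19 + 1 = -18 or x = -19 - 1 = -20

x = -20, x = -18


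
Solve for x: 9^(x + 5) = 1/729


Express both sides with the same base.
1/729 = 9^(-3)
Since the bases match, equate exponents: x + 5 = -3
So x = -3 - (5) = -8

x = -8


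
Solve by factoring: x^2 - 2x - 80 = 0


We need two numbers that multiply to -80 and add to -2.
Those numbers are -10 and 8 (since (-10) * 8 = -80 and (-10) + 8 = -2).
So x^2 - 2x - 80 = (x - 10)(x + 8) = 0
Setting each factor to zero: x = 10 or x = -8

x = -8, x = 10


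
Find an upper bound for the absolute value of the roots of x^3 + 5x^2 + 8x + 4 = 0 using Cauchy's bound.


Cauchy's bound: all roots r satisfy |r| <= 1 + max(|a_i/a_n|) for i = 0,...,n-1
where a_n is the leading coefficient.

Coefficients: [1, 5, 8, 4]
Leading coefficient a_n = 1
Ratios |a_i/a_n|: 5, 8, 4
Maximum ratio: 8
Cauchy's bound: |r| <= 1 + 8 = 9

Upper bound = 9


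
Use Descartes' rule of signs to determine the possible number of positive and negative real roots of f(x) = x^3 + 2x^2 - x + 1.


Descartes' rule of signs:

For positive roots, count sign changes in f(x) = x^3 + 2x^2 - x + 1:
Signs of coefficients: +, +, -, +
Number of sign changes: 2
Possible positive real roots: 2, 0

For negative roots, examine f(-x) = -x^3 + 2x^2 + x + 1:
Signs of coefficients: -, +, +, +
Number of sign changes: 1
Possible negative real roots: 1

Positive roots: 2 or 0; Negative roots: 1


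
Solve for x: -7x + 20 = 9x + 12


Starting with: -7x + 20 = 9x + 12
Move all x terms to left: (-7 - 9)x = 12 - 20
Simplify: -16x = -8
Divide both sides by -16: x = 1/2

x = 1/2


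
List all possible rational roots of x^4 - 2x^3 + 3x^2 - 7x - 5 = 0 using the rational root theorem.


Rational root theorem: possible roots are ±p/q where:
  p divides the constant term (-5): p ∈ {1, 5}
  q divides the leading coefficient (1): q ∈ {1}

All possible rational roots: -5, -1, 1, 5

-5, -1, 1, 5


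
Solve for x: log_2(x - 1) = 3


Convert to exponential form: x - 1 = 2^3 = 8
x = 8 + 1 = 9
Check: log_2(9 - 1) = log_2(8) = log_2(8) = 3 ✓

x = 9


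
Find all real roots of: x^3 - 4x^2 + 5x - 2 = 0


Let p(x) = x^3 - 4x^2 + 5x - 2. By the rational root theorem (leading coefficient 1), any rational root is an integer divisor of 2: try ±1, ±2, ... in turn.
Test x = 1: value = 0 ✓, so (x - 1) is a factor.
Synthetic division by (x - 1): bring down 1; 1(1) - 4 = -3; (-3)(1) + 5 = 2; 2(1) - 2 = 0 → quotient x^2 - 3x + 2, remainder 0.
Solve the quadratic x^2 - 3x + 2 = 0: discriminant = (-3)^2 - 4(1)(2) = 9 - 8 = 1.
sqrt(1) = 1, so x = (3 ± 1)/2: x = 2 or x = 1.

x = 1 (multiplicity 2), x = 2


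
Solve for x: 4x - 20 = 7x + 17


Starting with: 4x - 20 = 7x + 17
Move all x terms to left: (4 - 7)x = 17 + 20
Simplify: -3x = 37
Divide both sides by -3: x = -37/3

x = -37/3


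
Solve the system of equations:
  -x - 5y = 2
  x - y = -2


Using Cramer's rule:
Determinant D = (-1)(-1) - (1)(-5) = 1 + 5 = 6
Dx = (2)(-1) - (-2)(-5) = -2 - 10 = -12
Dy = (-1)(-2) - (1)(2) = 2 - 2 = 0
x = Dx/D = -12/6 = -2
y = Dy/D = 0/6 = 0

x = -2, y = 0


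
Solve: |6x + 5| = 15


An absolute value equation |expr| = 15 gives two cases:
Case 1: 6x + 5 = 15
  6x = 10, so x = 5/3
Case 2: 6x + 5 = -15
  6x = -20, so x = -10/3

x = -10/3, x = 5/3


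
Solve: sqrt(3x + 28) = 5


Square both sides: 3x + 28 = 5^2 = 25
3x = 25 - 28 = -3
x = -1
Check: sqrt(3*(-1) + 28) = sqrt(25) = 5 ✓

x = -1


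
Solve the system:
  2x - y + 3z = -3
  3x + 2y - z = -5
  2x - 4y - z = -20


Using Cramer's rule. Expand each determinant along the first row.
D  = 2*[2*(-1) - (-1)*(-4)] - (-1)*[3*(-1) - (-1)*2] + 3*[3*(-4) - 2*2]
  = 2*(-6) - (-1)*(-1) + 3*(-16) = -61
Dx = (-3)*[2*(-1) - (-1)*(-4)] - (-1)*[(-5)*(-1) - (-1)*(-20)] + 3*[(-5)*(-4) - 2*(-20)]
  = (-3)*(-6) - (-1)*(-15) + 3*(60) = 183
Dy = 2*[(-5)*(-1) - (-1)*(-20)] - (-3)*[3*(-1) - (-1)*2] + 3*[3*(-20) - (-5)*2]
  = 2*(-15) - (-3)*(-1) + 3*(-50) = -183
Dz = 2*[2*(-20) - (-5)*(-4)] - (-1)*[3*(-20) - (-5)*2] + (-3)*[3*(-4) - 2*2]
  = 2*(-60) - (-1)*(-50) + (-3)*(-16) = -122
x = Dx/D = 183/-61 = -3, y = Dy/D = -183/-61 = 3, z = Dz/D = -122/-61 = 2
Check eq1: (2)(-3) + (-1)(3) + (3)(2) = -3 = -3 ✓
Check eq2: (3)(-3) + (2)(3) + (-1)(2) = -5 = -5 ✓
Check eq3: (2)(-3) + (-4)(3) + (-1)(2) = -20 = -20 ✓

x = -3, y = 3, z = 2


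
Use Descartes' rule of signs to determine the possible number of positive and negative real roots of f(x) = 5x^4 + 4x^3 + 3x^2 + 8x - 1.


Descartes' rule of signs:

For positive roots, count sign changes in f(x) = 5x^4 + 4x^3 + 3x^2 + 8x - 1:
Signs of coefficients: +, +, +, +, -
Number of sign changes: 1
Possible positive real roots: 1

For negative roots, examine f(-x) = 5x^4 - 4x^3 + 3x^2 - 8x - 1:
Signs of coefficients: +, -, +, -, -
Number of sign changes: 3
Possible negative real roots: 3, 1

Positive roots: 1; Negative roots: 3 or 1


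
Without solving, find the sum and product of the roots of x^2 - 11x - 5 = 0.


By Vieta's formulas for ax^2 + bx + c = 0:
  Sum of roots = -b/a
  Product of roots = c/a

Here a = 1, b = -11, c = -5
Sum = -(-11)/1 = 11
Product = -5/1 = -5

Sum = 11, Product = -5


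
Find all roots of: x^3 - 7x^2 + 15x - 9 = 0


Let p(x) = x^3 - 7x^2 + 15x - 9. By the rational root theorem (leading coefficient 1), any rational root is an integer divisor of 9: try ±1, ±2, ... in turn.
Test x = 1: value = 0 ✓, so (x - 1) is a factor.
Synthetic division by (x - 1): bring down 1; 1(1) - 7 = -6; (-6)(1) + 15 = 9; 9(1) - 9 = 0 → quotient x^2 - 6x + 9, remainder 0.
Solve the quadratic x^2 - 6x + 9 = 0: discriminant = (-6)^2 - 4(1)(9) = 36 - 36 = 0.
Discriminant = 0, so a double root: x = 6/2 = 3.
Collecting all roots found:

x = 1, x = 3 (multiplicity 2)


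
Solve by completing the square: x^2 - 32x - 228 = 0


Start: x^2 - 32x - 228 = 0
Move constant: x^2 - 32x = 228
Half of -32 is -16, squared is 256
Add 256 to both sides: x^2 - 32x + 256 = 484
(x - 16)^2 = 484
x - 16 = ±22
x = 16 + 22 = 38 or x = 16 - 22 = -6

x = -6, x = 38


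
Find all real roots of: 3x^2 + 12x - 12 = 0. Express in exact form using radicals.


Using the quadratic formula: x = (-b ± sqrt(b^2 - 4ac)) / (2a)
Here a = 3, b = 12, c = -12
Discriminant = b^2 - 4ac = 12^2 - 4(3)(-12) = 144 + 144 = 288
Since discriminant = 288 > 0, there are two real roots.
x = (-12 ± 12*sqrt(2)) / 6
Simplifying: x = -2 ± 2*sqrt(2)
Numerically: x ≈ 0.8284 or x ≈ -4.8284

x = -2 + 2*sqrt(2) or x = -2 - 2*sqrt(2)


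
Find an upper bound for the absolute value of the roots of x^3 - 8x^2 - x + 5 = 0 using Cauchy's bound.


Cauchy's bound: all roots r satisfy |r| <= 1 + max(|a_i/a_n|) for i = 0,...,n-1
where a_n is the leading coefficient.

Coefficients: [1, -8, -1, 5]
Leading coefficient a_n = 1
Ratios |a_i/a_n|: 8, 1, 5
Maximum ratio: 8
Cauchy's bound: |r| <= 1 + 8 = 9

Upper bound = 9


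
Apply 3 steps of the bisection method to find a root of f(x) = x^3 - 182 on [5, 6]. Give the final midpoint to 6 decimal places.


f(x) = x^3 - 182
f(5) = -57 < 0
f(6) = 34 > 0

Step 1: midpoint = (5.000000 + 6.000000)/2 = 5.500000
  f(5.500000) = -15.625000
  f(mid) < 0, so root is in [5.500000, 6.000000]

Step 2: midpoint = (5.500000 + 6.000000)/2 = 5.750000
  f(5.750000) = 8.109375
  f(mid) > 0, so root is in [5.500000, 5.750000]

Step 3: midpoint = (5.500000 + 5.750000)/2 = 5.625000
  f(5.625000) = -4.021484
  f(mid) < 0, so root is in [5.625000, 5.750000]

midpoint = 5.625000


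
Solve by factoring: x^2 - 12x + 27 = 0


We need two numbers that multiply to 27 and add to -12.
Those numbers are -3 and -9 (since (-3) * (-9) = 27 and (-3) + (-9) = -12).
So x^2 - 12x + 27 = (x - 3)(x - 9) = 0
Setting each factor to zero: x = 3 or x = 9

x = 3, x = 9


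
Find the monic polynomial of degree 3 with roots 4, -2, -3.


A monic polynomial with roots 4, -2, -3 is:
p(x) = (x - 4)(x + 2)(x + 3)
After multiplying by (x - 4): x - 4
After multiplying by (x + 2): x^2 - 2x - 8
After multiplying by (x + 3): x^3 + x^2 - 14x - 24

x^3 + x^2 - 14x - 24


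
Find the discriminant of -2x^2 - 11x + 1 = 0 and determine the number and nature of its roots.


For ax^2 + bx + c = 0, discriminant D = b^2 - 4ac
Here a = -2, b = -11, c = 1
D = (-11)^2 - 4(-2)(1) = 121 + 8 = 129

D = 129 > 0 but not a perfect square
The equation has 2 distinct real irrational roots.

Discriminant = 129, 2 distinct real irrational roots


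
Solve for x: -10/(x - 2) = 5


Multiply both sides by (x - 2): -10 = 5(x - 2)
Distribute: -10 = 5x - 10
5x = -10 + 10 = 0
x = 0

x = 0


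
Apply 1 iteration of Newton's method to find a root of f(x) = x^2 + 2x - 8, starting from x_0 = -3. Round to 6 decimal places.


Newton's method: x_(n+1) = x_n - f(x_n)/f'(x_n)
f(x) = x^2 + 2x - 8
f'(x) = 2x + 2

Iteration 1:
  f(-3.000000) = -5.000000
  f'(-3.000000) = -4.000000
  x_1 = -3.000000 - (-5.000000)/(-4.000000) = -4.250000

x_1 = -4.250000


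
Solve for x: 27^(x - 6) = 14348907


Express both sides with the same base.
14348907 = 27^5
Since the bases match, equate exponents: x - 6 = 5
So x = 5 - (-6) = 11

x = 11


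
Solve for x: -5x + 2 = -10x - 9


Starting with: -5x + 2 = -10x - 9
Move all x terms to left: (-5 + 10)x = -9 - 2
Simplify: 5x = -11
Divide both sides by 5: x = -11/5

x = -11/5


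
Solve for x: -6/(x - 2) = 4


Multiply both sides by (x - 2): -6 = 4(x - 2)
Distribute: -6 = 4x - 8
4x = -6 + 8 = 2
x = 1/2

x = 1/2


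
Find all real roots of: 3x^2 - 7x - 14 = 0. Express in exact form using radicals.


Using the quadratic formula: x = (-b ± sqrt(b^2 - 4ac)) / (2a)
Here a = 3, b = -7, c = -14
Discriminant = b^2 - 4ac = (-7)^2 - 4(3)(-14) = 49 + 168 = 217
Since discriminant = 217 > 0, there are two real roots.
x = (7 ± sqrt(217)) / 6
Numerically: x ≈ 3.6218 or x ≈ -1.2885

x = (7 + sqrt(217)) / 6 or x = (7 - sqrt(217)) / 6


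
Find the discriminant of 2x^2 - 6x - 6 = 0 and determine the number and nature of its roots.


For ax^2 + bx + c = 0, discriminant D = b^2 - 4ac
Here a = 2, b = -6, c = -6
D = (-6)^2 - 4(2)(-6) = 36 + 48 = 84

D = 84 > 0 but not a perfect square
The equation has 2 distinct real irrational roots.

Discriminant = 84, 2 distinct real irrational roots


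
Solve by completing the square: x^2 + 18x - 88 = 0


Start: x^2 + 18x - 88 = 0
Move constant: x^2 + 18x = 88
Half of 18 is 9, squared is 81
Add 81 to both sides: x^2 + 18x + 81 = 169
(x + 9)^2 = 169
x + 9 = ±13
x = -9 + 13 = 4 or x = -9 - 13 = -22

x = -22, x = 4


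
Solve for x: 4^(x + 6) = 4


Express both sides with the same base.
4 = 4^1
Since the bases match, equate exponents: x + 6 = 1
So x = 1 - (6) = -5

x = -5


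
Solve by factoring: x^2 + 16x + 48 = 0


We need two numbers that multiply to 48 and add to 16.
Those numbers are 12 and 4 (since 12 * 4 = 48 and 12 + 4 = 16).
So x^2 + 16x + 48 = (x + 12)(x + 4) = 0
Setting each factor to zero: x = -12 or x = -4

x = -12, x = -4


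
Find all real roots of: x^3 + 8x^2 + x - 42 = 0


Let p(x) = x^3 + 8x^2 + x - 42. By the rational root theorem (leading coefficient 1), any rational root is an integer divisor of 42: try ±1, ±2, ... in turn.
Test x = 1: value = -32 ≠ 0.
Test x = -1: value = -36 ≠ 0.
Test x = 2: value = 0 ✓, so (x - 2) is a factor.
Synthetic division by (x - 2): bring down 1; 1(2) + 8 = 10; 10(2) + 1 = 21; 21(2) - 42 = 0 → quotient x^2 + 10x + 21, remainder 0.
Solve the quadratic x^2 + 10x + 21 = 0: discriminant = 10^2 - 4(1)(21) = 100 - 84 = 16.
sqrt(16) = 4, so x = (-10 ± 4)/2: x = -3 or x = -7.

x = -7, x = -3, x = 2


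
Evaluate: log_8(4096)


We need the exponent such that 8^? = 4096
8^4 = 4096
Therefore log_8(4096) = 4

4


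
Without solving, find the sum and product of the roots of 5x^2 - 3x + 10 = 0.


By Vieta's formulas for ax^2 + bx + c = 0:
  Sum of roots = -b/a
  Product of roots = c/a

Here a = 5, b = -3, c = 10
Sum = -(-3)/5 = 3/5
Product = 10/5 = 2

Sum = 3/5, Product = 2


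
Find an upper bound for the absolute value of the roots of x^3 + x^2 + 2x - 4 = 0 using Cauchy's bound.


Cauchy's bound: all roots r satisfy |r| <= 1 + max(|a_i/a_n|) for i = 0,...,n-1
where a_n is the leading coefficient.

Coefficients: [1, 1, 2, -4]
Leading coefficient a_n = 1
Ratios |a_i/a_n|: 1, 2, 4
Maximum ratio: 4
Cauchy's bound: |r| <= 1 + 4 = 5

Upper bound = 5


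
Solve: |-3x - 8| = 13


An absolute value equation |expr| = 13 gives two cases:
Case 1: -3x - 8 = 13
  -3x = 21, so x = -7
Case 2: -3x - 8 = -13
  -3x = -5, so x = 5/3

x = -7, x = 5/3


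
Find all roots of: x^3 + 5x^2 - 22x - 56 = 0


Let p(x) = x^3 + 5x^2 - 22x - 56. By the rational root theorem (leading coefficient 1), any rational root is an integer divisor of 56: try ±1, ±2, ... in turn.
Test x = 1: value = -72 ≠ 0.
Test x = -1: value = -30 ≠ 0.
Test x = 2: value = -72 ≠ 0.
Test x = -2: value = 0 ✓, so (x + 2) is a factor.
Synthetic division by (x + 2): bring down 1; 1(-2) + 5 = 3; 3(-2) - 22 = -28; (-28)(-2) - 56 = 0 → quotient x^2 + 3x - 28, remainder 0.
Solve the quadratic x^2 + 3x - 28 = 0: discriminant = 3^2 - 4(1)(-28) = 9 + 112 = 121.
sqrt(121) = 11, so x = (-3 ± 11)/2: x = 4 or x = -7.
Collecting all roots found:

x = -7, x = -2, x = 4


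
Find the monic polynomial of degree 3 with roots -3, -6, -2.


A monic polynomial with roots -3, -6, -2 is:
p(x) = (x + 3)(x + 6)(x + 2)
After multiplying by (x + 3): x + 3
After multiplying by (x + 6): x^2 + 9x + 18
After multiplying by (x + 2): x^3 + 11x^2 + 36x + 36

x^3 + 11x^2 + 36x + 36


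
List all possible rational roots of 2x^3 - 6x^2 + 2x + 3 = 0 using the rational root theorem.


Rational root theorem: possible roots are ±p/q where:
  p divides the constant term (3): p ∈ {1, 3}
  q divides the leading coefficient (2): q ∈ {1, 2}

All possible rational roots: -3, -3/2, -1, -1/2, 1/2, 1, 3/2, 3

-3, -3/2, -1, -1/2, 1/2, 1, 3/2, 3


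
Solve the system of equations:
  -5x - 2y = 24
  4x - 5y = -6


Using Cramer's rule:
Determinant D = (-5)(-5) - (4)(-2) = 25 + 8 = 33
Dx = (24)(-5) - (-6)(-2) = -120 - 12 = -132
Dy = (-5)(-6) - (4)(24) = 30 - 96 = -66
x = Dx/D = -132/33 = -4
y = Dy/D = -66/33 = -2

x = -4, y = -2


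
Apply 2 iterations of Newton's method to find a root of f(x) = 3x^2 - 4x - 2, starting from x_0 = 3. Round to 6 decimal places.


Newton's method: x_(n+1) = x_n - f(x_n)/f'(x_n)
f(x) = 3x^2 - 4x - 2
f'(x) = 6x - 4

Iteration 1:
  f(3.000000) = 13.000000
  f'(3.000000) = 14.000000
  x_1 = 3.000000 - (13.000000)/(14.000000) = 2.071429

Iteration 2:
  f(2.071429) = 2.586735
  f'(2.071429) = 8.428571
  x_2 = 2.071429 - (2.586735)/(8.428571) = 1.764528

x_2 = 1.764528


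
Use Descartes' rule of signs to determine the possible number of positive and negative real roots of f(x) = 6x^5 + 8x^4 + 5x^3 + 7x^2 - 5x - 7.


Descartes' rule of signs:

For positive roots, count sign changes in f(x) = 6x^5 + 8x^4 + 5x^3 + 7x^2 - 5x - 7:
Signs of coefficients: +, +, +, +, -, -
Number of sign changes: 1
Possible positive real roots: 1

For negative roots, examine f(-x) = -6x^5 + 8x^4 - 5x^3 + 7x^2 + 5x - 7:
Signs of coefficients: -, +, -, +, +, -
Number of sign changes: 4
Possible negative real roots: 4, 2, 0

Positive roots: 1; Negative roots: 4 or 2 or 0


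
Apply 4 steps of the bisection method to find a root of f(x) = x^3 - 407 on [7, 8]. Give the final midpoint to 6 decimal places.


f(x) = x^3 - 407
f(7) = -64 < 0
f(8) = 105 > 0

Step 1: midpoint = (7.000000 + 8.000000)/2 = 7.500000
  f(7.500000) = 14.875000
  f(mid) > 0, so root is in [7.000000, 7.500000]

Step 2: midpoint = (7.000000 + 7.500000)/2 = 7.250000
  f(7.250000) = -25.921875
  f(mid) < 0, so root is in [7.250000, 7.500000]

Step 3: midpoint = (7.250000 + 7.500000)/2 = 7.375000
  f(7.375000) = -5.869141
  f(mid) < 0, so root is in [7.375000, 7.500000]

Step 4: midpoint = (7.375000 + 7.500000)/2 = 7.437500
  f(7.437500) = 4.415771
  f(mid) > 0, so root is in [7.375000, 7.437500]

midpoint = 7.437500


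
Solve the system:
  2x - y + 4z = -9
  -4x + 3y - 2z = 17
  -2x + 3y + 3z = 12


Using Cramer's rule. Expand each determinant along the first row.
D  = 2*[3*3 - (-2)*3] - (-1)*[(-4)*3 - (-2)*(-2)] + 4*[(-4)*3 - 3*(-2)]
  = 2*(15) - (-1)*(-16) + 4*(-6) = -10
Dx = (-9)*[3*3 - (-2)*3] - (-1)*[17*3 - (-2)*12] + 4*[17*3 - 3*12]
  = (-9)*(15) - (-1)*(75) + 4*(15) = 0
Dy = 2*[17*3 - (-2)*12] - (-9)*[(-4)*3 - (-2)*(-2)] + 4*[(-4)*12 - 17*(-2)]
  = 2*(75) - (-9)*(-16) + 4*(-14) = -50
Dz = 2*[3*12 - 17*3] - (-1)*[(-4)*12 - 17*(-2)] + (-9)*[(-4)*3 - 3*(-2)]
  = 2*(-15) - (-1)*(-14) + (-9)*(-6) = 10
x = Dx/D = 0/-10 = 0, y = Dy/D = -50/-10 = 5, z = Dz/D = 10/-10 = -1
Check eq1: (2)(0) + (-1)(5) + (4)(-1) = -9 = -9 ✓
Check eq2: (-4)(0) + (3)(5) + (-2)(-1) = 17 = 17 ✓
Check eq3: (-2)(0) + (3)(5) + (3)(-1) = 12 = 12 ✓

x = 0, y = 5, z = -1


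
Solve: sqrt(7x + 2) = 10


Square both sides: 7x + 2 = 10^2 = 100
7x = 100 - 2 = 98
x = 14
Check: sqrt(7*14 + 2) = sqrt(100) = 10 ✓

x = 14


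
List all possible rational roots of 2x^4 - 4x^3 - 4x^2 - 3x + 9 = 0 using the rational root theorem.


Rational root theorem: possible roots are ±p/q where:
  p divides the constant term (9): p ∈ {1, 3, 9}
  q divides the leading coefficient (2): q ∈ {1, 2}

All possible rational roots: -9, -9/2, -3, -3/2, -1, -1/2, 1/2, 1, 3/2, 3, 9/2, 9

-9, -9/2, -3, -3/2, -1, -1/2, 1/2, 1, 3/2, 3, 9/2, 9


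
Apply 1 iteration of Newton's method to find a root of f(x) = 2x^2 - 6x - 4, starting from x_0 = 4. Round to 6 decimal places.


Newton's method: x_(n+1) = x_n - f(x_n)/f'(x_n)
f(x) = 2x^2 - 6x - 4
f'(x) = 4x - 6

Iteration 1:
  f(4.000000) = 4.000000
  f'(4.000000) = 10.000000
  x_1 = 4.000000 - (4.000000)/(10.000000) = 3.600000

x_1 = 3.600000


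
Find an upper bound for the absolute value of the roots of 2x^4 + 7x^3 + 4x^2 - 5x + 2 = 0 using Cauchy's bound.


Cauchy's bound: all roots r satisfy |r| <= 1 + max(|a_i/a_n|) for i = 0,...,n-1
where a_n is the leading coefficient.

Coefficients: [2, 7, 4, -5, 2]
Leading coefficient a_n = 2
Ratios |a_i/a_n|: 7/2, 2, 5/2, 1
Maximum ratio: 7/2
Cauchy's bound: |r| <= 1 + 7/2 = 9/2

Upper bound = 9/2


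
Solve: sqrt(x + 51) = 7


Square both sides: x + 51 = 7^2 = 49
x = 49 - 51 = -2
x = -2
Check: sqrt(1*(-2) + 51) = sqrt(49) = 7 ✓

x = -2


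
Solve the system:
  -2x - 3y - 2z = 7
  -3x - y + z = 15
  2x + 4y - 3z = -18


Using Cramer's rule. Expand each determinant along the first row.
D  = (-2)*[(-1)*(-3) - 1*4] - (-3)*[(-3)*(-3) - 1*2] + (-2)*[(-3)*4 - (-1)*2]
  = (-2)*(-1) - (-3)*(7) + (-2)*(-10) = 43
Dx = 7*[(-1)*(-3) - 1*4] - (-3)*[15*(-3) - 1*(-18)] + (-2)*[15*4 - (-1)*(-18)]
  = 7*(-1) - (-3)*(-27) + (-2)*(42) = -172
Dy = (-2)*[15*(-3) - 1*(-18)] - 7*[(-3)*(-3) - 1*2] + (-2)*[(-3)*(-18) - 15*2]
  = (-2)*(-27) - 7*(7) + (-2)*(24) = -43
Dz = (-2)*[(-1)*(-18) - 15*4] - (-3)*[(-3)*(-18) - 15*2] + 7*[(-3)*4 - (-1)*2]
  = (-2)*(-42) - (-3)*(24) + 7*(-10) = 86
x = Dx/D = -172/43 = -4, y = Dy/D = -43/43 = -1, z = Dz/D = 86/43 = 2
Check eq1: (-2)(-4) + (-3)(-1) + (-2)(2) = 7 = 7 ✓
Check eq2: (-3)(-4) + (-1)(-1) + (1)(2) = 15 = 15 ✓
Check eq3: (2)(-4) + (4)(-1) + (-3)(2) = -18 = -18 ✓

x = -4, y = -1, z = 2


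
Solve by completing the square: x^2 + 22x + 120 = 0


Start: x^2 + 22x + 120 = 0
Move constant: x^2 + 22x = -120
Half of 22 is 11, squared is 121
Add 121 to both sides: x^2 + 22x + 121 = 1
(x + 11)^2 = 1
x + 11 = ±1
x = -11 + 1 = -10 or x = -11 - 1 = -12

x = -12, x = -10


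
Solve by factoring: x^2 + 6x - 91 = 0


We need two numbers that multiply to -91 and add to 6.
Those numbers are -7 and 13 (since (-7) * 13 = -91 and (-7) + 13 = 6).
So x^2 + 6x - 91 = (x - 7)(x + 13) = 0
Setting each factor to zero: x = 7 or x = -13

x = -13, x = 7


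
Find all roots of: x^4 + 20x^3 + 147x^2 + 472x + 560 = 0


Let p(x) = x^4 + 20x^3 + 147x^2 + 472x + 560. By the rational root theorem (leading coefficient 1), any rational root is an integer divisor of 560: try ±1, ±2, ... in turn.
Test x = 1: value = 1200 ≠ 0.
Test x = -1: value = 216 ≠ 0.
Test x = 2: value = 2268 ≠ 0.
Test x = -2: value = 60 ≠ 0.
Test x = 4: value = 6336 ≠ 0.
Test x = -4: value = 0 ✓, so (x + 4) is a factor.
Synthetic division by (x + 4): bring down 1; 1(-4) + 20 = 16; 16(-4) + 147 = 83; 83(-4) + 472 = 140; 140(-4) + 560 = 0 → quotient x^3 + 16x^2 + 83x + 140, remainder 0.
Continue with the quotient x^3 + 16x^2 + 83x + 140 (candidates must divide 140; re-test x = -4 first in case it repeats).
Test x = -4: value = 0 ✓, so (x + 4) is a factor.
Synthetic division by (x + 4): bring down 1; 1(-4) + 16 = 12; 12(-4) + 83 = 35; 35(-4) + 140 = 0 → quotient x^2 + 12x + 35, remainder 0.
Solve the quadratic x^2 + 12x + 35 = 0: discriminant = 12^2 - 4(1)(35) = 144 - 140 = 4.
sqrt(4) = 2, so x = (-12 ± 2)/2: x = -5 or x = -7.
Collecting all roots found:

x = -7, x = -5, x = -4 (multiplicity 2)


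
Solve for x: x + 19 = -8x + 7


Starting with: x + 19 = -8x + 7
Move all x terms to left: (1 + 8)x = 7 - 19
Simplify: 9x = -12
Divide both sides by 9: x = -4/3

x = -4/3


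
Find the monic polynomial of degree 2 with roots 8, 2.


A monic polynomial with roots 8, 2 is:
p(x) = (x - 8)(x - 2)
After multiplying by (x - 8): x - 8
After multiplying by (x - 2): x^2 - 10x + 16

x^2 - 10x + 16


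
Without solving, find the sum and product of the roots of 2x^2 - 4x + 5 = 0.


By Vieta's formulas for ax^2 + bx + c = 0:
  Sum of roots = -b/a
  Product of roots = c/a

Here a = 2, b = -4, c = 5
Sum = -(-4)/2 = 2
Product = 5/2 = 5/2

Sum = 2, Product = 5/2


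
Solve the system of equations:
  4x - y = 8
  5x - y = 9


Using Cramer's rule:
Determinant D = (4)(-1) - (5)(-1) = -4 + 5 = 1
Dx = (8)(-1) - (9)(-1) = -8 + 9 = 1
Dy = (4)(9) - (5)(8) = 36 - 40 = -4
x = Dx/D = 1/1 = 1
y = Dy/D = -4/1 = -4

x = 1, y = -4


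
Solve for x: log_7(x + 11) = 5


Convert to exponential form: x + 11 = 7^5 = 16807
x = 16807 - 11 = 16796
Check: log_7(16796 + 11) = log_7(16807) = log_7(16807) = 5 ✓

x = 16796


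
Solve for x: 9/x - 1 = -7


Subtract -1 from both sides: 9/x = -6
Multiply both sides by x: 9 = -6 * x
Divide by -6: x = -3/2

x = -3/2


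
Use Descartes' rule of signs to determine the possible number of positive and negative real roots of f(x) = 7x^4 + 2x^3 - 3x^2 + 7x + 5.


Descartes' rule of signs:

For positive roots, count sign changes in f(x) = 7x^4 + 2x^3 - 3x^2 + 7x + 5:
Signs of coefficients: +, +, -, +, +
Number of sign changes: 2
Possible positive real roots: 2, 0

For negative roots, examine f(-x) = 7x^4 - 2x^3 - 3x^2 - 7x + 5:
Signs of coefficients: +, -, -, -, +
Number of sign changes: 2
Possible negative real roots: 2, 0

Positive roots: 2 or 0; Negative roots: 2 or 0


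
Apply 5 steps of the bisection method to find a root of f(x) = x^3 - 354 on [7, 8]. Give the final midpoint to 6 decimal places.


f(x) = x^3 - 354
f(7) = -11 < 0
f(8) = 158 > 0

Step 1: midpoint = (7.000000 + 8.000000)/2 = 7.500000
  f(7.500000) = 67.875000
  f(mid) > 0, so root is in [7.000000, 7.500000]

Step 2: midpoint = (7.000000 + 7.500000)/2 = 7.250000
  f(7.250000) = 27.078125
  f(mid) > 0, so root is in [7.000000, 7.250000]

Step 3: midpoint = (7.000000 + 7.250000)/2 = 7.125000
  f(7.125000) = 7.705078
  f(mid) > 0, so root is in [7.000000, 7.125000]

Step 4: midpoint = (7.000000 + 7.125000)/2 = 7.062500
  f(7.062500) = -1.730225
  f(mid) < 0, so root is in [7.062500, 7.125000]

Step 5: midpoint = (7.062500 + 7.125000)/2 = 7.093750
  f(7.093750) = 2.966644
  f(mid) > 0, so root is in [7.062500, 7.093750]

midpoint = 7.093750


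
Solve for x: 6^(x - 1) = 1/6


Express both sides with the same base.
1/6 = 6^(-1)
Since the bases match, equate exponents: x - 1 = -1
So x = -1 - (-1) = 0

x = 0


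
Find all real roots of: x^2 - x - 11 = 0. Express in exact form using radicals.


Using the quadratic formula: x = (-b ± sqrt(b^2 - 4ac)) / (2a)
Here a = 1, b = -1, c = -11
Discriminant = b^2 - 4ac = (-1)^2 - 4(1)(-11) = 1 + 44 = 45
Since discriminant = 45 > 0, there are two real roots.
x = (1 ± 3*sqrt(5)) / 2
Numerically: x ≈ 3.8541 or x ≈ -2.8541

x = (1 + 3*sqrt(5)) / 2 or x = (1 - 3*sqrt(5)) / 2


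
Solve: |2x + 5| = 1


An absolute value equation |expr| = 1 gives two cases:
Case 1: 2x + 5 = 1
  2x = -4, so x = -2
Case 2: 2x + 5 = -1
  2x = -6, so x = -3

x = -3, x = -2


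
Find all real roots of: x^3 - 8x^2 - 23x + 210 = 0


Let p(x) = x^3 - 8x^2 - 23x + 210. By the rational root theorem (leading coefficient 1), any rational root is an integer divisor of 210: try ±1, ±2, ... in turn.
Test x = 1: value = 180 ≠ 0.
Test x = -1: value = 224 ≠ 0.
Test x = 2: value = 140 ≠ 0.
Test x = -2: value = 216 ≠ 0.
Test x = 3: value = 96 ≠ 0.
Test x = -3: value = 180 ≠ 0.
Test x = 5: value = 20 ≠ 0.
Test x = -5: value = 0 ✓, so (x + 5) is a factor.
Synthetic division by (x + 5): bring down 1; 1(-5) - 8 = -13; (-13)(-5) - 23 = 42; 42(-5) + 210 = 0 → quotient x^2 - 13x + 42, remainder 0.
Solve the quadratic x^2 - 13x + 42 = 0: discriminant = (-13)^2 - 4(1)(42) = 169 - 168 = 1.
sqrt(1) = 1, so x = (13 ± 1)/2: x = 7 or x = 6.

x = -5, x = 6, x = 7


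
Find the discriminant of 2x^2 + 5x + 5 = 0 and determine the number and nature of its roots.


For ax^2 + bx + c = 0, discriminant D = b^2 - 4ac
Here a = 2, b = 5, c = 5
D = (5)^2 - 4(2)(5) = 25 - 40 = -15

D = -15 < 0
The equation has no real roots (2 complex conjugate roots).

Discriminant = -15, no real roots (2 complex conjugate roots)


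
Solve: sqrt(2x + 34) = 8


Square both sides: 2x + 34 = 8^2 = 64
2x = 64 - 34 = 30
x = 15
Check: sqrt(2*15 + 34) = sqrt(64) = 8 ✓

x = 15


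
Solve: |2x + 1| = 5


An absolute value equation |expr| = 5 gives two cases:
Case 1: 2x + 1 = 5
  2x = 4, so x = 2
Case 2: 2x + 1 = -5
  2x = -6, so x = -3

x = -3, x = 2


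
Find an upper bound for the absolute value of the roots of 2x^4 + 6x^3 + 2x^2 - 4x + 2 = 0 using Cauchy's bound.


Cauchy's bound: all roots r satisfy |r| <= 1 + max(|a_i/a_n|) for i = 0,...,n-1
where a_n is the leading coefficient.

Coefficients: [2, 6, 2, -4, 2]
Leading coefficient a_n = 2
Ratios |a_i/a_n|: 3, 1, 2, 1
Maximum ratio: 3
Cauchy's bound: |r| <= 1 + 3 = 4

Upper bound = 4
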